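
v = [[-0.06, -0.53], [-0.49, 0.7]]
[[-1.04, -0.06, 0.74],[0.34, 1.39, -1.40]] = v @ [[1.81, -2.29, 0.75], [1.75, 0.38, -1.48]]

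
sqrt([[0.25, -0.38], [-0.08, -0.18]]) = [[0.50+0.05j, (-0.38+0.34j)], [-0.08+0.07j, (0.06+0.44j)]]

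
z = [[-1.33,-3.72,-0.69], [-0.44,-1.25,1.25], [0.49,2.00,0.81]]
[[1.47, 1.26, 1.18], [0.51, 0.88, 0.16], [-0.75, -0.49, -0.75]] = z@[[-0.16, -0.24, 0.2], [-0.34, -0.31, -0.36], [0.01, 0.31, -0.16]]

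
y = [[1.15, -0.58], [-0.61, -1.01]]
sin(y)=[[0.85, -0.44], [-0.47, -0.80]]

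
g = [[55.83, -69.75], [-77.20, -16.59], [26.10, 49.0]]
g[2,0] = 26.1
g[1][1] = -16.59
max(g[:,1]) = 49.0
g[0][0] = 55.83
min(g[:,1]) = -69.75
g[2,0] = 26.1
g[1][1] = -16.59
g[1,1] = -16.59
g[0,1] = -69.75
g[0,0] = 55.83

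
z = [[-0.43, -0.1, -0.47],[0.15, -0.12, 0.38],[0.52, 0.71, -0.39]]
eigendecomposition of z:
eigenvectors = [[(0.64+0j), -0.79+0.00j, (-0.79-0j)], [(-0.66+0j), (0.55-0.05j), 0.55+0.05j], [(-0.39+0j), -0.15+0.23j, -0.15-0.23j]]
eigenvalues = [(-0.04+0j), (-0.45+0.13j), (-0.45-0.13j)]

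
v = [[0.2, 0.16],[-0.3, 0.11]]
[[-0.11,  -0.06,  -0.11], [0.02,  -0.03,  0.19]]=v @ [[-0.22, -0.03, -0.61], [-0.42, -0.33, 0.09]]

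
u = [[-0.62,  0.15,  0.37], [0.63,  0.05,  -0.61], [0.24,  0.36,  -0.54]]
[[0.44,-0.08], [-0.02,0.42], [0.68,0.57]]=u @ [[-0.51, -0.95],[1.69, -0.32],[-0.35, -1.69]]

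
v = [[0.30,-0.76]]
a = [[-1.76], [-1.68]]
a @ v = [[-0.53, 1.34], [-0.50, 1.28]]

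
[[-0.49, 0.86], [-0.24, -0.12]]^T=[[-0.49, -0.24], [0.86, -0.12]]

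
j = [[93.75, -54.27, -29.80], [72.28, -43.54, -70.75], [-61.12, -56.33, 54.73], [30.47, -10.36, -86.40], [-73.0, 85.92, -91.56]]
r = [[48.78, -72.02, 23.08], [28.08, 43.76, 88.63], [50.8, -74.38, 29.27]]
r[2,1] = -74.38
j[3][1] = -10.36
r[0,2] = 23.08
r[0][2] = 23.08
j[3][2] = -86.4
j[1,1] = -43.54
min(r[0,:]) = -72.02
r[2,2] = 29.27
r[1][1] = 43.76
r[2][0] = 50.8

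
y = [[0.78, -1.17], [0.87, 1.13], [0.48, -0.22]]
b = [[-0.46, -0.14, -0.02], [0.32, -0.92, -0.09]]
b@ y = [[-0.49, 0.38], [-0.59, -1.39]]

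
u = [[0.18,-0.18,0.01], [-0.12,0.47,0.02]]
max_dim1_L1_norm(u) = 0.61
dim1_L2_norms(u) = [0.25, 0.49]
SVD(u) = [[-0.43,0.9], [0.9,0.43]] @ diag([0.5351839470426664, 0.11907200690268213]) @ [[-0.35, 0.94, 0.03],[0.93, 0.34, 0.15]]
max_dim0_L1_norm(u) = 0.65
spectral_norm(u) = 0.54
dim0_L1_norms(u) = [0.3, 0.65, 0.03]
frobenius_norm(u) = 0.55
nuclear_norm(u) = 0.65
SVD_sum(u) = [[0.08, -0.22, -0.01], [-0.17, 0.45, 0.01]] + [[0.1,0.04,0.02], [0.05,0.02,0.01]]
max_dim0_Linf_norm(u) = 0.47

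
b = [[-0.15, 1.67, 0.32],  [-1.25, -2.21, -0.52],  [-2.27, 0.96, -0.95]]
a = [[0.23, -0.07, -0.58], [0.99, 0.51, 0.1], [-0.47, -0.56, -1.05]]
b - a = [[-0.38, 1.74, 0.9], [-2.24, -2.72, -0.62], [-1.80, 1.52, 0.10]]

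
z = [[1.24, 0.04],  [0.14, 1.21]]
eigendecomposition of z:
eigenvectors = [[0.55, -0.4], [0.84, 0.92]]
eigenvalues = [1.3, 1.15]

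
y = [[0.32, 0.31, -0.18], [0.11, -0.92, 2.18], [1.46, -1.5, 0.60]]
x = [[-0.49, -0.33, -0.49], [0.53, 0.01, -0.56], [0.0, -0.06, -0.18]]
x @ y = [[-0.91, 0.89, -0.93], [-0.65, 1.0, -0.41], [-0.27, 0.33, -0.24]]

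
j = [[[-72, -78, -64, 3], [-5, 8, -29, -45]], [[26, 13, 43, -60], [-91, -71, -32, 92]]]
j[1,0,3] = -60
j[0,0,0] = -72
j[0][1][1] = 8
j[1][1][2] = -32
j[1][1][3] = 92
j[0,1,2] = -29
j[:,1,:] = [[-5, 8, -29, -45], [-91, -71, -32, 92]]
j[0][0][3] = 3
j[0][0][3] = 3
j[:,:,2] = [[-64, -29], [43, -32]]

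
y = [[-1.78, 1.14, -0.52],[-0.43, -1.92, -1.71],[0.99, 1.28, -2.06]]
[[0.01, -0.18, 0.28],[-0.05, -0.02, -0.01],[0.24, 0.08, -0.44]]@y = [[0.34, 0.72, -0.27], [0.09, -0.03, 0.08], [-0.90, -0.44, 0.64]]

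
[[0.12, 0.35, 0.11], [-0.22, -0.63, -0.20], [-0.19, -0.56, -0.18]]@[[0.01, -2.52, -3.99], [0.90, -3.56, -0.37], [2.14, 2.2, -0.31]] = [[0.55, -1.31, -0.64], [-1.0, 2.36, 1.17], [-0.89, 2.08, 1.02]]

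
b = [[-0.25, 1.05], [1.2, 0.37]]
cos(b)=[[0.41, -0.05], [-0.06, 0.38]]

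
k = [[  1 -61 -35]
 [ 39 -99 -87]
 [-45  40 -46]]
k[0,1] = -61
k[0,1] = -61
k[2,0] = -45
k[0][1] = -61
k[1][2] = -87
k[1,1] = -99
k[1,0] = 39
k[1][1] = -99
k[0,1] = -61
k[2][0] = -45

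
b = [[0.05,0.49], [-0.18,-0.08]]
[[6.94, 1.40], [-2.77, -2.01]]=b @ [[9.55, 10.34],  [13.19, 1.8]]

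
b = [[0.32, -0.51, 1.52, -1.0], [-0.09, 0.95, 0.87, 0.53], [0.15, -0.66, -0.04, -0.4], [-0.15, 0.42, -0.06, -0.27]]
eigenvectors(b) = [[(-0.59+0j), (0.95+0j), 0.95+0.00j, (0.95-0j)], [(0.27+0j), 0.27+0.00j, 0.08-0.16j, 0.08+0.16j], [(-0.07+0j), -0.15+0.00j, (0.21+0.09j), (0.21-0.09j)], [(-0.75+0j), (-0.07+0j), -0.13-0.04j, -0.13+0.04j]]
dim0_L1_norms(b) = [0.71, 2.54, 2.49, 2.2]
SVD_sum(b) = [[0.34, -0.6, 1.48, -1.01], [0.01, -0.03, 0.06, -0.04], [0.07, -0.13, 0.32, -0.22], [-0.01, 0.02, -0.05, 0.03]] + [[-0.01, 0.07, 0.05, 0.03], [-0.13, 1.03, 0.78, 0.49], [0.06, -0.5, -0.37, -0.24], [-0.02, 0.15, 0.11, 0.07]] + [[-0.01, 0.02, -0.01, -0.03],  [0.03, -0.05, 0.03, 0.08],  [0.02, -0.04, 0.02, 0.05],  [-0.12, 0.26, -0.12, -0.37]] + [[0.0, 0.00, -0.00, -0.00], [-0.0, -0.00, 0.0, 0.00], [-0.00, -0.00, 0.00, 0.00], [-0.0, -0.0, 0.0, 0.0]]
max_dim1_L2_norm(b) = 1.92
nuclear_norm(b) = 4.02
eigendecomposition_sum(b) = [[-0.05+0.00j, 0.08+0.00j, -0.02+0.00j, (-0.36+0j)],[0.02-0.00j, -0.03-0.00j, 0.01-0.00j, (0.16-0j)],[(-0.01+0j), 0.01+0.00j, -0.00+0.00j, (-0.04+0j)],[(-0.07+0j), 0.10+0.00j, -0.02+0.00j, -0.46+0.00j]] + [[(0.01+0j), -0.02+0.00j, -0.03+0.00j, (-0.01+0j)], [0.00+0.00j, -0.00+0.00j, -0.01+0.00j, -0.00+0.00j], [-0.00+0.00j, -0j, (0.01+0j), 0.00+0.00j], [-0.00+0.00j, -0j, 0j, 0j]] + [[0.18-0.42j, -0.29+3.00j, (0.79+2.14j), (-0.32+1.22j)], [-0.06-0.07j, (0.49+0.3j), 0.44+0.04j, 0.18+0.16j], [0.08-0.08j, -0.34+0.63j, -0.02+0.54j, -0.18+0.24j], [-0.04+0.05j, 0.16-0.40j, (-0.02-0.32j), (0.09-0.15j)]] + [[(0.18+0.42j),-0.29-3.00j,0.79-2.14j,-0.32-1.22j],  [(-0.06+0.07j),(0.49-0.3j),(0.44-0.04j),(0.18-0.16j)],  [(0.08+0.08j),(-0.34-0.63j),-0.02-0.54j,(-0.18-0.24j)],  [(-0.04-0.05j),0.16+0.40j,(-0.02+0.32j),0.09+0.15j]]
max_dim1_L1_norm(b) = 3.35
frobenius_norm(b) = 2.55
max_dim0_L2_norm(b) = 1.75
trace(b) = 0.96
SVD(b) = [[-0.98, -0.06, -0.07, 0.20],[-0.04, -0.89, 0.21, -0.40],[-0.21, 0.43, 0.14, -0.87],[0.03, -0.13, -0.97, -0.22]] @ diag([1.9603382204313131, 1.5567974330612386, 0.4998517366264989, 0.0020137829089532985]) @ [[-0.18, 0.31, -0.77, 0.53], [0.09, -0.74, -0.56, -0.36], [0.25, -0.53, 0.25, 0.77], [0.95, 0.27, -0.15, -0.07]]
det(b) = -0.00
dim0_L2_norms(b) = [0.39, 1.33, 1.75, 1.23]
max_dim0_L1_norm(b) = 2.54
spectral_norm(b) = 1.96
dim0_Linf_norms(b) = [0.32, 0.95, 1.52, 1.0]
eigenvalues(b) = [(-0.54+0j), (0.01+0j), (0.75+0.27j), (0.75-0.27j)]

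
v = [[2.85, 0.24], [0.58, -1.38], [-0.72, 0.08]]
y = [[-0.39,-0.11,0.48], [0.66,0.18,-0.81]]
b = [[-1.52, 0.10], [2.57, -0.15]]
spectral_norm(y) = 1.23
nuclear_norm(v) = 4.40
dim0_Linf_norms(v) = [2.85, 1.38]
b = y @ v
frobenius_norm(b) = 2.99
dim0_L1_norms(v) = [4.15, 1.7]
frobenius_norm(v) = 3.31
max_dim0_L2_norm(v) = 3.0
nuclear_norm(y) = 1.24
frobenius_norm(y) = 1.23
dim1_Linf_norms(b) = [1.52, 2.57]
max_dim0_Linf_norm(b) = 2.57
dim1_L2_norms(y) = [0.63, 1.06]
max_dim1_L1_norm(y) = 1.65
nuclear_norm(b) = 3.00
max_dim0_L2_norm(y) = 0.94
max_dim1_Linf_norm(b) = 2.57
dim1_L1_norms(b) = [1.62, 2.72]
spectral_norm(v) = 3.00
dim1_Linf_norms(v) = [2.85, 1.38, 0.72]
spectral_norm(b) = 2.99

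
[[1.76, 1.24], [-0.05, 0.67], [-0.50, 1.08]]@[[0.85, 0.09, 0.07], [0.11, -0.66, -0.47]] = [[1.63,-0.66,-0.46], [0.03,-0.45,-0.32], [-0.31,-0.76,-0.54]]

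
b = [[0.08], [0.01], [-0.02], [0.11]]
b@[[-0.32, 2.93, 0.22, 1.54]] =[[-0.03,  0.23,  0.02,  0.12], [-0.0,  0.03,  0.00,  0.02], [0.01,  -0.06,  -0.0,  -0.03], [-0.04,  0.32,  0.02,  0.17]]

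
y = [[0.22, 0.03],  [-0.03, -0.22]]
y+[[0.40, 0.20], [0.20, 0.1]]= [[0.62,  0.23], [0.17,  -0.12]]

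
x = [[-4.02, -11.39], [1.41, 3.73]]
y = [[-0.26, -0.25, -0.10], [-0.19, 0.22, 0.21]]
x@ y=[[3.21, -1.5, -1.99],[-1.08, 0.47, 0.64]]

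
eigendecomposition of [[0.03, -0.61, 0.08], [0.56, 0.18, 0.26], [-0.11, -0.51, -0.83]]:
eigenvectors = [[(0.68+0j), (0.68-0j), (-0.22+0j)], [(-0.01-0.66j), (-0.01+0.66j), -0.14+0.00j], [(0.13+0.29j), (0.13-0.29j), 0.97+0.00j]]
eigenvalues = [(0.05+0.63j), (0.05-0.63j), (-0.73+0j)]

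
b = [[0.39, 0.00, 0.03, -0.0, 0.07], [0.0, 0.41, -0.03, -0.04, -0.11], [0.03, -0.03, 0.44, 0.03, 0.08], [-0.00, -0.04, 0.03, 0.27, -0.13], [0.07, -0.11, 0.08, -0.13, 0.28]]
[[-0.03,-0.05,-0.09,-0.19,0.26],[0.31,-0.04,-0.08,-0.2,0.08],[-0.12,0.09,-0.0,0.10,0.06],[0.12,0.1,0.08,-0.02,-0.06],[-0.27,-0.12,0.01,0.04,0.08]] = b @ [[0.04,  -0.06,  -0.3,  -0.50,  0.65], [0.62,  -0.22,  -0.06,  -0.51,  0.21], [-0.14,  0.30,  -0.08,  0.26,  0.11], [0.29,  0.04,  0.48,  -0.22,  -0.16], [-0.56,  -0.55,  0.35,  -0.1,  0.10]]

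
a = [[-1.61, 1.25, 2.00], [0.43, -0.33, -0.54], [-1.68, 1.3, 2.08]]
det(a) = 0.000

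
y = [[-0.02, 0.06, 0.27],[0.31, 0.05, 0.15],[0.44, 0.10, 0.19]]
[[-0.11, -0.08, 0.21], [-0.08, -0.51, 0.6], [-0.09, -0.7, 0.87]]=y @ [[-0.08, -1.48, 1.46], [0.39, 0.46, 1.07], [-0.50, -0.50, 0.64]]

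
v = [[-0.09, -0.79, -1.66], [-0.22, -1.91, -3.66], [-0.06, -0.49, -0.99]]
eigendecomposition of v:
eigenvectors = [[0.38, 1.00, 0.75], [0.89, -0.0, -0.61], [0.23, -0.06, 0.27]]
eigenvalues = [-2.96, 0.01, -0.04]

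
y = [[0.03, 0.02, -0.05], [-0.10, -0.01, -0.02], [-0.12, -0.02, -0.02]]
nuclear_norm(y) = 0.22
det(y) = -0.00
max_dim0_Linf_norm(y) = 0.12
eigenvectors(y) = [[0.24, 0.55, 0.22], [0.61, -0.55, -0.94], [0.76, -0.63, -0.28]]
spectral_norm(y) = 0.16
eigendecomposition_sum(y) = [[-0.02, 0.0, -0.02], [-0.05, 0.0, -0.05], [-0.06, 0.00, -0.06]] + [[0.05, 0.02, -0.03],[-0.05, -0.02, 0.03],[-0.06, -0.02, 0.04]] + [[-0.0, -0.00, 0.00], [0.00, 0.01, -0.01], [0.0, 0.0, -0.0]]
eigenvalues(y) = [-0.07, 0.07, 0.01]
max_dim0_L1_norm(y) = 0.25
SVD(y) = [[-0.16, -0.98, 0.07], [0.63, -0.16, -0.76], [0.76, -0.08, 0.65]] @ diag([0.16211328589505708, 0.056587308997049744, 0.0041423419438641595]) @ [[-0.98, -0.15, -0.12], [-0.07, -0.29, 0.95], [0.18, -0.94, -0.27]]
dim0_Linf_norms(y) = [0.12, 0.02, 0.05]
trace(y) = -0.00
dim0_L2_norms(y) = [0.16, 0.03, 0.06]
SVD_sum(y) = [[0.03,  0.0,  0.0],[-0.1,  -0.02,  -0.01],[-0.12,  -0.02,  -0.01]] + [[0.0, 0.02, -0.05],[0.00, 0.00, -0.01],[0.0, 0.00, -0.0]] + [[0.00,-0.0,-0.00],[-0.0,0.00,0.00],[0.0,-0.00,-0.0]]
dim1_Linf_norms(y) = [0.05, 0.1, 0.12]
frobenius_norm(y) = 0.17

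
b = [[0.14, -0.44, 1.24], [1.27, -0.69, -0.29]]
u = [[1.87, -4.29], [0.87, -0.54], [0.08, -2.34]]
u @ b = [[-5.19, 2.14, 3.56],[-0.56, -0.01, 1.24],[-2.96, 1.58, 0.78]]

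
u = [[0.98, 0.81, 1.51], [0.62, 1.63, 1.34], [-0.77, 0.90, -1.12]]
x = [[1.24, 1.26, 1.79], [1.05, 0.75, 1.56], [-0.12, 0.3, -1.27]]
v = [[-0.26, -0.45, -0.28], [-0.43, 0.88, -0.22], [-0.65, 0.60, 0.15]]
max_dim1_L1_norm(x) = 4.29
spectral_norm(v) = 1.32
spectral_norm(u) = 2.96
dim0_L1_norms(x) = [2.41, 2.31, 4.62]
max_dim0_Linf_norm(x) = 1.79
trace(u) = 1.49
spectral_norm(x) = 3.34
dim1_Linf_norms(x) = [1.79, 1.56, 1.27]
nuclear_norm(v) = 2.21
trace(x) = 0.72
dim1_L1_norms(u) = [3.3, 3.59, 2.79]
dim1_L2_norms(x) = [2.52, 2.02, 1.31]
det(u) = -0.51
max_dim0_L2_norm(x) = 2.69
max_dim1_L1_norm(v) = 1.53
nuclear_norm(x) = 4.44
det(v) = -0.25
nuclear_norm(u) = 4.69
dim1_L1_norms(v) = [0.99, 1.53, 1.4]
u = v + x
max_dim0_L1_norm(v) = 1.93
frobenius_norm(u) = 3.38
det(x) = 0.41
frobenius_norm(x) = 3.48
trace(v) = 0.77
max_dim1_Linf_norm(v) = 0.88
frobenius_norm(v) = 1.47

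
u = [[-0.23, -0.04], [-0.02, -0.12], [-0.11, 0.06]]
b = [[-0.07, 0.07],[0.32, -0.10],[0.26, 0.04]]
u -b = [[-0.16, -0.11], [-0.34, -0.02], [-0.37, 0.02]]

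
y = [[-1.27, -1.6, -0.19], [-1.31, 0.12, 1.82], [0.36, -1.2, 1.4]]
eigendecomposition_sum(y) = [[(-1.65-0j), (-0.96+0j), 0.41+0.00j], [(-0.86-0j), (-0.5+0j), 0.21+0.00j], [-0.13-0.00j, (-0.07+0j), (0.03+0j)]] + [[0.19+0.11j, (-0.32-0.28j), -0.30+0.48j], [(-0.22-0.3j), (0.31+0.66j), 0.80-0.55j], [(0.24-0.27j), -0.56+0.43j, 0.68+0.65j]] + [[0.19-0.11j, -0.32+0.28j, -0.30-0.48j], [-0.22+0.30j, (0.31-0.66j), (0.8+0.55j)], [(0.24+0.27j), (-0.56-0.43j), 0.68-0.65j]]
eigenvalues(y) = [(-2.12+0j), (1.19+1.42j), (1.19-1.42j)]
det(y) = -7.26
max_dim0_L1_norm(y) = 3.41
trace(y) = 0.25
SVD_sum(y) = [[-0.63, -0.61, 0.91], [-0.95, -0.92, 1.37], [-0.70, -0.68, 1.01]] + [[-0.35, -1.15, -1.02], [0.22, 0.71, 0.63], [0.02, 0.08, 0.07]] + [[-0.28, 0.16, -0.09], [-0.58, 0.33, -0.18], [1.04, -0.6, 0.32]]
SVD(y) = [[-0.47, 0.85, -0.23], [-0.71, -0.52, -0.47], [-0.52, -0.06, 0.85]] @ diag([2.6875486428742805, 1.8527086650803835, 1.4580990688292317]) @ [[0.5, 0.48, -0.72],[-0.22, -0.73, -0.65],[0.84, -0.48, 0.26]]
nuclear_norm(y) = 6.00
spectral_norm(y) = 2.69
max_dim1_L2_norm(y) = 2.25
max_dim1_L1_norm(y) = 3.25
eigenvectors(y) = [[(0.88+0j), (-0.35+0.16j), -0.35-0.16j], [(0.46+0j), (0.66+0j), (0.66-0j)], [0.07+0.00j, (0.13+0.63j), 0.13-0.63j]]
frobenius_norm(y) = 3.58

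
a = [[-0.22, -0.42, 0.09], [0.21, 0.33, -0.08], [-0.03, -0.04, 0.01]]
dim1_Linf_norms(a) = [0.42, 0.33, 0.04]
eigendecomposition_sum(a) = [[(-0.11+0.13j), -0.21+0.11j, 0.05-0.04j], [0.11-0.06j, 0.17-0.02j, (-0.04+0.02j)], [(-0.01+0j), (-0.02-0.01j), 0.01+0.00j]] + [[(-0.11-0.13j), -0.21-0.11j, (0.05+0.04j)], [0.11+0.06j, (0.17+0.02j), -0.04-0.02j], [(-0.01-0j), (-0.02+0.01j), (0.01-0j)]] + [[(-0-0j), (-0+0j), -0.00-0.00j], [(-0-0j), (-0+0j), -0.00-0.00j], [-0.00-0.00j, (-0+0j), (-0-0j)]]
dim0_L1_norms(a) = [0.46, 0.79, 0.18]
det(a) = -0.00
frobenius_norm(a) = 0.63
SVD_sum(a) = [[-0.23, -0.41, 0.09], [0.19, 0.34, -0.08], [-0.02, -0.04, 0.01]] + [[0.01,-0.01,-0.0],  [0.02,-0.01,-0.0],  [-0.01,0.00,0.0]] + [[-0.0, -0.00, -0.00], [-0.00, -0.00, -0.00], [-0.00, -0.0, -0.00]]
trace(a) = 0.12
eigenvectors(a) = [[-0.82+0.00j, (-0.82-0j), 0.24+0.00j], [0.53+0.21j, 0.53-0.21j, (0.08+0j)], [-0.05-0.05j, (-0.05+0.05j), 0.97+0.00j]]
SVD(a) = [[-0.77,-0.63,0.09], [0.64,-0.74,0.23], [-0.08,0.24,0.97]] @ diag([0.627850005982123, 0.026528490390012923, 0.0007805036035565158]) @ [[0.49, 0.85, -0.19], [-0.84, 0.52, 0.16], [-0.24, -0.08, -0.97]]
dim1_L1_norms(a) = [0.73, 0.62, 0.08]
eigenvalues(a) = [(0.06+0.11j), (0.06-0.11j), (-0+0j)]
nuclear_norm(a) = 0.66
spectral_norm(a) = 0.63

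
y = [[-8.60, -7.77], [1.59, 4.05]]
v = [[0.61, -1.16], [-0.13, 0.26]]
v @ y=[[-7.09, -9.44], [1.53, 2.06]]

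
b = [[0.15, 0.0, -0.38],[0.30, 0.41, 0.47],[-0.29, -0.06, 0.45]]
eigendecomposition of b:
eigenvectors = [[-0.62, 0.48, -0.19], [0.73, -0.64, 0.97], [-0.28, -0.59, 0.13]]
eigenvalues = [-0.03, 0.62, 0.42]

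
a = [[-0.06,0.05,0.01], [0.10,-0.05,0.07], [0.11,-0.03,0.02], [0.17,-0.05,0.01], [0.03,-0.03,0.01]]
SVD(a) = [[-0.28, 0.33, -0.78],[0.48, 0.83, 0.10],[0.45, -0.06, -0.3],[0.68, -0.43, -0.29],[0.16, 0.09, 0.46]] @ diag([0.256146426895792, 0.05878150357506043, 0.03652044394546462]) @ [[0.92, -0.35, 0.19], [-0.23, -0.07, 0.97], [-0.33, -0.93, -0.15]]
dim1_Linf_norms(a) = [0.06, 0.1, 0.11, 0.17, 0.03]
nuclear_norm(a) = 0.35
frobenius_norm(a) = 0.27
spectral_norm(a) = 0.26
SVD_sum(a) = [[-0.06, 0.02, -0.01],[0.11, -0.04, 0.02],[0.11, -0.04, 0.02],[0.16, -0.06, 0.03],[0.04, -0.01, 0.01]] + [[-0.00, -0.00, 0.02], [-0.01, -0.0, 0.05], [0.00, 0.0, -0.0], [0.01, 0.00, -0.02], [-0.00, -0.0, 0.0]] + [[0.01,0.03,0.0], [-0.0,-0.00,-0.0], [0.0,0.01,0.0], [0.00,0.01,0.00], [-0.01,-0.02,-0.0]]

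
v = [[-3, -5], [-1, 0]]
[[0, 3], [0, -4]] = v@ [[0, 4], [0, -3]]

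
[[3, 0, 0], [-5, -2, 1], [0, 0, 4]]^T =[[3, -5, 0], [0, -2, 0], [0, 1, 4]]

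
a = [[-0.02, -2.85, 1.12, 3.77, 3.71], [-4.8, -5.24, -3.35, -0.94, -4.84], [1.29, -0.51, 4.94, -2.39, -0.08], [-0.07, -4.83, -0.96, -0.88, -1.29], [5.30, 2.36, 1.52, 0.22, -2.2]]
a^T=[[-0.02, -4.80, 1.29, -0.07, 5.30], [-2.85, -5.24, -0.51, -4.83, 2.36], [1.12, -3.35, 4.94, -0.96, 1.52], [3.77, -0.94, -2.39, -0.88, 0.22], [3.71, -4.84, -0.08, -1.29, -2.20]]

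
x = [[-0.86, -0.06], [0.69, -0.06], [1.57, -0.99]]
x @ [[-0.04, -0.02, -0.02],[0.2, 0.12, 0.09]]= [[0.02, 0.01, 0.01],[-0.04, -0.02, -0.02],[-0.26, -0.15, -0.12]]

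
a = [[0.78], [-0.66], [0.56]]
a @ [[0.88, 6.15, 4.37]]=[[0.69, 4.80, 3.41], [-0.58, -4.06, -2.88], [0.49, 3.44, 2.45]]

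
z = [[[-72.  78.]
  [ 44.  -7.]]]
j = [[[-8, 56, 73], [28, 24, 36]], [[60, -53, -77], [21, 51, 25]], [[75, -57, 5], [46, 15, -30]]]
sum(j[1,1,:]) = 97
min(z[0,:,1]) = -7.0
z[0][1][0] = 44.0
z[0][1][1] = -7.0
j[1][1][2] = 25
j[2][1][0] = 46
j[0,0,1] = 56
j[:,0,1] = [56, -53, -57]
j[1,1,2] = 25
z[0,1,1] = -7.0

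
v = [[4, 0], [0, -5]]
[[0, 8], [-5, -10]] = v@[[0, 2], [1, 2]]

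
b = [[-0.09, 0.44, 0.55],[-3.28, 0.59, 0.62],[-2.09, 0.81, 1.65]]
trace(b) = 2.15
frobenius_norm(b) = 4.44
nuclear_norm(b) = 5.65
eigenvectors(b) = [[0.01+0.36j, (0.01-0.36j), (0.1+0j)], [(-0.67+0j), (-0.67-0j), (-0.72+0j)], [-0.20+0.62j, -0.20-0.62j, (0.68+0j)]]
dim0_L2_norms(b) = [3.89, 1.09, 1.85]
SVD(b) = [[-0.09, 0.49, -0.87],[-0.78, -0.58, -0.25],[-0.62, 0.65, 0.43]] @ diag([4.281011928184234, 1.1731226099172671, 0.19626566904379605]) @ [[0.90,-0.23,-0.36], [0.43,0.34,0.84], [-0.07,-0.91,0.41]]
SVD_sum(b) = [[-0.35, 0.09, 0.14], [-2.99, 0.78, 1.21], [-2.41, 0.63, 0.98]] + [[0.24, 0.19, 0.48], [-0.29, -0.23, -0.57], [0.33, 0.26, 0.64]] + [[0.01,0.16,-0.07], [0.0,0.04,-0.02], [-0.01,-0.08,0.03]]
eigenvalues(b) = [(0.84+1.17j), (0.84-1.17j), (0.48+0j)]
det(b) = 0.99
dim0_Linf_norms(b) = [3.28, 0.81, 1.65]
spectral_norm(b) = 4.28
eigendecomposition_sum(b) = [[0.01+1.09j, 0.23-0.12j, (0.24-0.3j)], [-2.05-0.04j, 0.22+0.44j, (0.54+0.47j)], [-0.66+1.90j, 0.48-0.07j, (0.6-0.37j)]] + [[0.01-1.09j,0.23+0.12j,(0.24+0.3j)],[-2.05+0.04j,(0.22-0.44j),(0.54-0.47j)],[(-0.66-1.9j),0.48+0.07j,0.60+0.37j]] + [[(-0.12-0j), -0.02+0.00j, 0.07+0.00j], [0.82+0.00j, 0.15-0.00j, -0.46-0.00j], [(-0.77-0j), -0.15+0.00j, (0.44+0j)]]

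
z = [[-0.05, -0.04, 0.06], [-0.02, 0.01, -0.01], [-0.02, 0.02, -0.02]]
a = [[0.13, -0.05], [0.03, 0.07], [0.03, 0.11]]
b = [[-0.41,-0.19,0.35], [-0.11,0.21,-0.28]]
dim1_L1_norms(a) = [0.18, 0.1, 0.14]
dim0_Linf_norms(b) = [0.41, 0.21, 0.35]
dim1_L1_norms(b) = [0.95, 0.6]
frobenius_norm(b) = 0.68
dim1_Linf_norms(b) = [0.41, 0.28]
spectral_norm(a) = 0.14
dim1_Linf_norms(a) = [0.13, 0.07, 0.11]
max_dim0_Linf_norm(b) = 0.41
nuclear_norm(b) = 0.92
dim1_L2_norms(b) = [0.57, 0.37]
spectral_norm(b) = 0.60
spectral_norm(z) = 0.09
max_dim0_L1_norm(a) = 0.23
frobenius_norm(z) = 0.10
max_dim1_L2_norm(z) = 0.09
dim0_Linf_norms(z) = [0.05, 0.04, 0.06]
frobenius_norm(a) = 0.20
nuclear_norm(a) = 0.28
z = a @ b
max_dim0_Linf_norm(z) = 0.06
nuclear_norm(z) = 0.13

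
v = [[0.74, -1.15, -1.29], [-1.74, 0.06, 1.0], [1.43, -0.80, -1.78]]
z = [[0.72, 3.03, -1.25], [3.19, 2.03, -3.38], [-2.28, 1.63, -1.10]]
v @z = [[-0.19, -2.19, 4.38], [-3.34, -3.52, 0.87], [2.54, -0.19, 2.87]]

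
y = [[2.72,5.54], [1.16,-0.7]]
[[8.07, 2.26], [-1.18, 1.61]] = y @ [[-0.11, 1.26], [1.51, -0.21]]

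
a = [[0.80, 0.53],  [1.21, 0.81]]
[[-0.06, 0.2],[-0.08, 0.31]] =a @ [[-0.05, 0.18], [-0.03, 0.11]]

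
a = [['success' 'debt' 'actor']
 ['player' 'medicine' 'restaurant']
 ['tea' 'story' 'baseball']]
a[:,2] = ['actor', 'restaurant', 'baseball']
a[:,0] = ['success', 'player', 'tea']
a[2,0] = 'tea'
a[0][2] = 'actor'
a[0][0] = 'success'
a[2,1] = 'story'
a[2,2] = 'baseball'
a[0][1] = 'debt'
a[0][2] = 'actor'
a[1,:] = ['player', 'medicine', 'restaurant']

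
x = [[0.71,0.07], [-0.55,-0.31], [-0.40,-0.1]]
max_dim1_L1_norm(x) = 0.86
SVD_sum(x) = [[0.68, 0.19], [-0.59, -0.17], [-0.4, -0.11]] + [[0.03, -0.12], [0.04, -0.14], [-0.0, 0.01]]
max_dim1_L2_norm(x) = 0.71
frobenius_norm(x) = 1.04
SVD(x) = [[-0.69, -0.64], [0.6, -0.77], [0.4, 0.06]] @ diag([1.0195667544690643, 0.19515028358016484]) @ [[-0.96, -0.27], [-0.27, 0.96]]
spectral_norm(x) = 1.02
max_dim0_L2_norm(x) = 0.98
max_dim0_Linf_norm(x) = 0.71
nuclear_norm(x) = 1.21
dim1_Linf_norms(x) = [0.71, 0.55, 0.4]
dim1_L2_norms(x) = [0.71, 0.63, 0.41]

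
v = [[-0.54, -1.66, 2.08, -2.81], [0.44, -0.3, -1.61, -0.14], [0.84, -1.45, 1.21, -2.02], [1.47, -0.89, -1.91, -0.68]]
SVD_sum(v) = [[-0.08,  -1.68,  2.18,  -2.73], [0.01,  0.3,  -0.39,  0.48], [-0.06,  -1.18,  1.53,  -1.91], [0.01,  0.11,  -0.14,  0.17]] + [[-0.08,  0.06,  0.11,  0.05], [0.8,  -0.56,  -1.01,  -0.49], [0.45,  -0.32,  -0.57,  -0.27], [1.42,  -1.0,  -1.8,  -0.87]] + [[-0.38, -0.04, -0.21, -0.14], [-0.37, -0.04, -0.21, -0.13], [0.45, 0.04, 0.25, 0.16], [0.05, 0.00, 0.03, 0.02]] + [[-0.00, -0.00, 0.00, 0.0], [0.0, 0.00, -0.00, -0.0], [0.0, 0.0, -0.00, -0.0], [-0.00, -0.0, 0.0, 0.0]]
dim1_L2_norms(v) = [3.91, 1.7, 2.89, 2.66]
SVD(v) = [[-0.81, -0.05, -0.54, 0.22], [0.14, 0.47, -0.54, -0.68], [-0.57, 0.27, 0.64, -0.44], [0.05, 0.84, 0.07, 0.54]] @ diag([4.78874238940738, 3.1538792670662152, 0.8379089868674447, 0.0006529851004587686]) @ [[0.02, 0.43, -0.56, 0.7],[0.54, -0.38, -0.68, -0.33],[0.83, 0.08, 0.47, 0.30],[-0.16, -0.81, 0.06, 0.56]]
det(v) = 0.01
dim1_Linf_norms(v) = [2.81, 1.61, 2.02, 1.91]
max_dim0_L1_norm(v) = 6.81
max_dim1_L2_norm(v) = 3.91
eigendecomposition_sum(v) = [[(-0.23+1.35j),-0.51-0.45j,-0.04-1.42j,(-0.8-0.13j)], [0.20+0.58j,(-0.29-0.07j),-0.32-0.54j,-0.34+0.12j], [0.46+0.59j,-0.37+0.04j,(-0.59-0.5j),-0.34+0.28j], [0.73+0.66j,-0.47+0.13j,(-0.88-0.52j),-0.38+0.44j]] + [[-0.23-1.35j,-0.51+0.45j,(-0.04+1.42j),(-0.8+0.13j)], [0.20-0.58j,(-0.29+0.07j),-0.32+0.54j,(-0.34-0.12j)], [0.46-0.59j,(-0.37-0.04j),-0.59+0.50j,(-0.34-0.28j)], [0.73-0.66j,-0.47-0.13j,(-0.88+0.52j),-0.38-0.44j]] + [[(-0-0j), -0j, 0j, (-0-0j)], [-0.00-0.00j, 0.00-0.00j, 0.00+0.00j, -0.00-0.00j], [0j, -0.00+0.00j, -0.00-0.00j, 0j], [0.00+0.00j, -0.00+0.00j, -0.00-0.00j, 0.00+0.00j]] + [[(-0.08-0j),(-0.65-0j),2.17+0.00j,(-1.21-0j)],  [(0.03+0j),0.29+0.00j,(-0.96-0j),(0.54+0j)],  [-0.08-0.00j,-0.72-0.00j,(2.39+0j),(-1.33-0j)],  [(0.01+0j),0.05+0.00j,-0.15-0.00j,0.09+0.00j]]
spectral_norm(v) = 4.79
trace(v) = -0.31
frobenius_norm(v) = 5.79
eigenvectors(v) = [[0.71+0.00j,(0.71-0j),0.16+0.00j,(0.64+0j)], [(0.27-0.15j),0.27+0.15j,(0.81+0j),-0.29+0.00j], [(0.26-0.28j),0.26+0.28j,(-0.06+0j),(0.71+0j)], [0.27-0.43j,(0.27+0.43j),(-0.56+0j),-0.05+0.00j]]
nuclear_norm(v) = 8.78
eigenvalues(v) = [(-1.5+1.22j), (-1.5-1.22j), 0j, (2.69+0j)]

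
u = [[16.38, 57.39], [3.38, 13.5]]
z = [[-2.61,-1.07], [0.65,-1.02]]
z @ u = [[-46.37,-164.23],  [7.20,23.53]]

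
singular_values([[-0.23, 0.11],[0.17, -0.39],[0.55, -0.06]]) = [0.66, 0.33]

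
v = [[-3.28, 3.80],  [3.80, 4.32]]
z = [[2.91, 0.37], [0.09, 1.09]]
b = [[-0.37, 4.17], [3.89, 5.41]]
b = v + z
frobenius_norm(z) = 3.13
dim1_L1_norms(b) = [4.54, 9.3]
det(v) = -28.61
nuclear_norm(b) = 9.92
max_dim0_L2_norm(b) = 6.83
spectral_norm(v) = 5.89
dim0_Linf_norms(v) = [3.8, 4.32]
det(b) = -18.22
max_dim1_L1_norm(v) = 8.12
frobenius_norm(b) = 7.87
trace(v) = 1.04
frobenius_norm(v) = 7.64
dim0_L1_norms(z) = [3.0, 1.46]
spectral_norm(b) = 7.48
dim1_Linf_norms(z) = [2.91, 1.09]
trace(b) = 5.04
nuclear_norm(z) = 4.01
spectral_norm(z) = 2.94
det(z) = 3.14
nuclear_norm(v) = 10.75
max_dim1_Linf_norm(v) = 4.32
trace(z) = 4.00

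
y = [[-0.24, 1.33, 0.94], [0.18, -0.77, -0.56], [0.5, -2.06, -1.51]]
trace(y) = -2.52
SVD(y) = [[-0.51, -0.86, -0.08], [0.30, -0.09, -0.95], [0.81, -0.51, 0.30]] @ diag([3.2276648254562694, 0.06984600768531683, 0.001144431199843673]) @ [[0.18, -0.80, -0.58], [-0.93, -0.34, 0.18], [-0.33, 0.50, -0.8]]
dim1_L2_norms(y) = [1.65, 0.97, 2.6]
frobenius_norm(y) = 3.23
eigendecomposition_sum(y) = [[-0.30, 1.27, 0.93], [0.18, -0.77, -0.56], [0.48, -2.08, -1.51]] + [[0.06, 0.06, 0.01],[0.0, 0.00, 0.00],[0.02, 0.02, 0.00]] + [[0.00, 0.00, -0.0], [-0.00, -0.00, 0.0], [0.00, 0.0, -0.00]]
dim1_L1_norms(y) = [2.51, 1.51, 4.07]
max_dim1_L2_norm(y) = 2.6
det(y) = 0.00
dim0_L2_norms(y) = [0.58, 2.57, 1.86]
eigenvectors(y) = [[0.5, -0.96, 0.32], [-0.3, -0.02, -0.51], [-0.81, -0.28, 0.80]]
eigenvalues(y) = [-2.58, 0.06, -0.0]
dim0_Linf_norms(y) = [0.5, 2.06, 1.51]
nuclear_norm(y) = 3.30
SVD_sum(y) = [[-0.3, 1.31, 0.95], [0.17, -0.77, -0.56], [0.47, -2.07, -1.50]] + [[0.06,0.02,-0.01],[0.01,0.00,-0.0],[0.03,0.01,-0.01]] + [[0.0, -0.00, 0.0], [0.0, -0.0, 0.00], [-0.00, 0.0, -0.00]]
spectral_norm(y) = 3.23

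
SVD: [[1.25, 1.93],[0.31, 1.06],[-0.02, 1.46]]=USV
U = [[-0.79,0.56], [-0.39,-0.17], [-0.47,-0.81]]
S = [2.85, 0.72]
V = [[-0.39,-0.92],[0.92,-0.39]]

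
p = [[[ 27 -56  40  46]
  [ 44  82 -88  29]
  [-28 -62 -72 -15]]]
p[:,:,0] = [[27, 44, -28]]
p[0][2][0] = -28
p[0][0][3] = 46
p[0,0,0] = 27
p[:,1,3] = [29]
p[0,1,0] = 44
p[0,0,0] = 27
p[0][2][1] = -62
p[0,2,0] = -28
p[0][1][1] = 82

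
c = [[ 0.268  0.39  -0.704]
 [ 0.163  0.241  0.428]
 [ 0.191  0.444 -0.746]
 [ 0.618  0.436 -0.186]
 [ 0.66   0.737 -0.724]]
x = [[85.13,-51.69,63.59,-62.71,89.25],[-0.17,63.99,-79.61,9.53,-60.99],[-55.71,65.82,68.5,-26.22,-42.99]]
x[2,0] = -55.71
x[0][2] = 63.59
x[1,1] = 63.99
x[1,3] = 9.53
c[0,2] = -0.704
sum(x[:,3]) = -79.4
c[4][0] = 0.66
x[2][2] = 68.5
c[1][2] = 0.428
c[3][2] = -0.186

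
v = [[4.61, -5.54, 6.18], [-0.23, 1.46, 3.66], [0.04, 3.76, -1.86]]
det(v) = -80.106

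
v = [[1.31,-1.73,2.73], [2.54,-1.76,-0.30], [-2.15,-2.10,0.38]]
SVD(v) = [[-0.79,0.25,-0.57], [-0.62,-0.37,0.69], [-0.04,0.89,0.45]] @ diag([4.075095474034654, 3.2361697910365295, 1.9745384172218194]) @ [[-0.62, 0.62, -0.49], [-0.79, -0.51, 0.35], [0.03, -0.60, -0.8]]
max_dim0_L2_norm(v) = 3.58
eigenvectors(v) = [[(0.68+0j), (0.68-0j), (-0.07+0j)],[0.23-0.33j, (0.23+0.33j), 0.80+0.00j],[0.08+0.61j, (0.08-0.61j), 0.60+0.00j]]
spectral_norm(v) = 4.08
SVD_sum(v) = [[1.97,-1.99,1.56], [1.55,-1.56,1.22], [0.10,-0.10,0.08]] + [[-0.63, -0.41, 0.28], [0.95, 0.62, -0.42], [-2.28, -1.47, 1.01]] + [[-0.03, 0.67, 0.9], [0.04, -0.82, -1.10], [0.03, -0.52, -0.71]]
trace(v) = -0.07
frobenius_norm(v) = 5.57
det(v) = -26.04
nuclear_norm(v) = 9.29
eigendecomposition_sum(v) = [[(0.68+1.55j), (-0.93+0.41j), (1.33-0.38j)],[0.97+0.19j, -0.11+0.58j, (0.26-0.76j)],[-1.30+0.80j, (-0.48-0.78j), (0.5+1.15j)]] + [[(0.68-1.55j), -0.93-0.41j, 1.33+0.38j], [0.97-0.19j, -0.11-0.58j, 0.26+0.76j], [-1.30-0.80j, (-0.48+0.78j), (0.5-1.15j)]] + [[(-0.05-0j), (0.13-0j), (0.07+0j)], [0.61+0.00j, (-1.54+0j), (-0.82-0j)], [0.45+0.00j, -1.14+0.00j, (-0.61-0j)]]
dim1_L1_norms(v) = [5.77, 4.6, 4.63]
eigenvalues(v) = [(1.06+3.27j), (1.06-3.27j), (-2.2+0j)]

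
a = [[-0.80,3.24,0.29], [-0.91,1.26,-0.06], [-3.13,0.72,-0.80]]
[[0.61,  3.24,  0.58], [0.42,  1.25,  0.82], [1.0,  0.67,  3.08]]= a @ [[-0.54, 0.01, -0.84], [-0.02, 1.0, 0.02], [0.84, 0.02, -0.54]]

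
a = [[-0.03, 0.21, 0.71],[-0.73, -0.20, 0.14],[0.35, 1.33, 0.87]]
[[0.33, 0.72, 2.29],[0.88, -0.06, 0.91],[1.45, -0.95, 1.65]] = a @ [[-1.65, 0.96, -0.31], [1.56, -2.05, -0.96], [-0.06, 1.66, 3.49]]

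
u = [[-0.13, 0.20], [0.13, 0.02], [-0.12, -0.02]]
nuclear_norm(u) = 0.41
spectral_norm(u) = 0.26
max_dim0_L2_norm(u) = 0.22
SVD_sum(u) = [[-0.17, 0.15], [0.07, -0.06], [-0.06, 0.05]] + [[0.04, 0.05], [0.06, 0.08], [-0.06, -0.07]]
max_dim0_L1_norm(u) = 0.38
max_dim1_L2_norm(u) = 0.24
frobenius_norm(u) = 0.30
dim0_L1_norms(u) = [0.38, 0.24]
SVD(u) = [[-0.89,  -0.46], [0.34,  -0.65], [-0.31,  0.61]] @ diag([0.25656083344403446, 0.15223842728595965]) @ [[0.77,-0.64],[-0.64,-0.77]]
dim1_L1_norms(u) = [0.33, 0.15, 0.14]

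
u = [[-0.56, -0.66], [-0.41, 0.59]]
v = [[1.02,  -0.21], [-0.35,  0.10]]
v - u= [[1.58, 0.45], [0.06, -0.49]]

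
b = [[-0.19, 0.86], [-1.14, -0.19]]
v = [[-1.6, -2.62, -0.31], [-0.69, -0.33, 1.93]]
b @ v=[[-0.29,0.21,1.72], [1.96,3.05,-0.01]]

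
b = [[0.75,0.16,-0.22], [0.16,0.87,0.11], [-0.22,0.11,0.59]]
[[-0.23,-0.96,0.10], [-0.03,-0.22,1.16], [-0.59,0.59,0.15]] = b @ [[-0.76, -1.07, -0.19], [0.27, -0.13, 1.38], [-1.33, 0.62, -0.08]]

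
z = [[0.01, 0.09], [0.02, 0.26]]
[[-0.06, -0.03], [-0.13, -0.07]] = z @ [[-3.35, -1.70], [-0.24, -0.12]]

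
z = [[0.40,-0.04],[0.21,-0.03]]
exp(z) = [[1.49, -0.05], [0.25, 0.97]]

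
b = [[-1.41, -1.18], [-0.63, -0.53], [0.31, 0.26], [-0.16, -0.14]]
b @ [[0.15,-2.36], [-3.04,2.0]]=[[3.38, 0.97], [1.52, 0.43], [-0.74, -0.21], [0.40, 0.10]]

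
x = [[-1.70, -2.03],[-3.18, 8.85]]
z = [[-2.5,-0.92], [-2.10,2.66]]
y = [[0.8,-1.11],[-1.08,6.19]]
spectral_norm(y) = 6.40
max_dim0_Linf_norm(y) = 6.19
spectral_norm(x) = 9.50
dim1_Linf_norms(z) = [2.5, 2.66]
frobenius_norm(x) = 9.77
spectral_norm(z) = 3.58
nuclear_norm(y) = 6.99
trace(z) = 0.16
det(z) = -8.58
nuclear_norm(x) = 11.77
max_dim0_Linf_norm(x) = 8.85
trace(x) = 7.15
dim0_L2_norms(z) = [3.26, 2.81]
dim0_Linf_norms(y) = [1.08, 6.19]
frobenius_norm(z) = 4.31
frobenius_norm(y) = 6.43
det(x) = -21.50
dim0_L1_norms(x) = [4.88, 10.88]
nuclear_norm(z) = 5.98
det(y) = 3.75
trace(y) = 6.99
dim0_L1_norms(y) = [1.88, 7.3]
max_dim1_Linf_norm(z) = 2.66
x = z + y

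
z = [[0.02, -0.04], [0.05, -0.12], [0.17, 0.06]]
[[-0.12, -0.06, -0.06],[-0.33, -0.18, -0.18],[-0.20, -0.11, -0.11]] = z @[[-1.87,-1.02,-1.01], [1.95,1.09,1.09]]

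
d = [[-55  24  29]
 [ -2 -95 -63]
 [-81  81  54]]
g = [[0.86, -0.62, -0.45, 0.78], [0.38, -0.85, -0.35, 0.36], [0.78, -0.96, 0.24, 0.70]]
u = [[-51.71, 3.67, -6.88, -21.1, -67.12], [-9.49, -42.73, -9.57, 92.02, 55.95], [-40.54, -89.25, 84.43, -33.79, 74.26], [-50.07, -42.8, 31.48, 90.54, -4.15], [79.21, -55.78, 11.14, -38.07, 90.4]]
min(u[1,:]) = -42.73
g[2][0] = 0.78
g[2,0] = 0.78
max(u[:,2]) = 84.43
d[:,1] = [24, -95, 81]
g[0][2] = -0.447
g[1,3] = 0.36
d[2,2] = 54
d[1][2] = -63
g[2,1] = -0.962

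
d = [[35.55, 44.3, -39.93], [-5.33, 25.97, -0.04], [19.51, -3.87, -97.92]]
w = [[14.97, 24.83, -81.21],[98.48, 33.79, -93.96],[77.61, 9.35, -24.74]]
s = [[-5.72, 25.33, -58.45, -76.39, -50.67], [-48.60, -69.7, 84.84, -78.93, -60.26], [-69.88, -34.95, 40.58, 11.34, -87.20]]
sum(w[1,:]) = 38.31000000000002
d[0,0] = 35.55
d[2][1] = -3.87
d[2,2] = -97.92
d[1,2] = -0.04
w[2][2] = -24.74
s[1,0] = -48.6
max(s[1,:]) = 84.84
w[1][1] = 33.79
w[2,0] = 77.61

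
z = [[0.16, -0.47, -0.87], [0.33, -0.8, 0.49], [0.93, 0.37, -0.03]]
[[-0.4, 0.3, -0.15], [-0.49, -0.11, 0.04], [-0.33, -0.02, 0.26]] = z @ [[-0.53, -0.01, 0.23],[0.46, -0.06, 0.13],[0.11, -0.31, 0.14]]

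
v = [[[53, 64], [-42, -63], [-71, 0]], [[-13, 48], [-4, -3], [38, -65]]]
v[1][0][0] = -13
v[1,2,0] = 38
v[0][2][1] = 0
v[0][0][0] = 53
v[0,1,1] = -63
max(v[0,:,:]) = 64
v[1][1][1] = -3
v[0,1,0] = -42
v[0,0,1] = 64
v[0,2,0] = -71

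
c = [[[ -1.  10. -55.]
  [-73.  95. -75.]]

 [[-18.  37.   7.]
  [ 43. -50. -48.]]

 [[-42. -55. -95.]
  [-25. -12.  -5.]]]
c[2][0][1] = -55.0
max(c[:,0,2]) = 7.0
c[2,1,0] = -25.0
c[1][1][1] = -50.0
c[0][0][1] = 10.0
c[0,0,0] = -1.0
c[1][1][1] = -50.0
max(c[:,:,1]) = 95.0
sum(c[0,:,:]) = -99.0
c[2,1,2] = -5.0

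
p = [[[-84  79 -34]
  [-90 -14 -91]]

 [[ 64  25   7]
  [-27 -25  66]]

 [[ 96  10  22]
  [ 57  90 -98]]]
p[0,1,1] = -14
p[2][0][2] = 22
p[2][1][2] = -98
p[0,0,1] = 79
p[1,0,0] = 64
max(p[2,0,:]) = 96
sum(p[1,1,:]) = 14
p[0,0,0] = -84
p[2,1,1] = 90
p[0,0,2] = -34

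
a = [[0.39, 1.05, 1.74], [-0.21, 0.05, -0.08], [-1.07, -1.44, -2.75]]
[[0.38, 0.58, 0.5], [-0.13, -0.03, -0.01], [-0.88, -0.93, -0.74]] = a@[[0.73,0.26,-0.1], [0.26,0.49,-0.02], [-0.1,-0.02,0.32]]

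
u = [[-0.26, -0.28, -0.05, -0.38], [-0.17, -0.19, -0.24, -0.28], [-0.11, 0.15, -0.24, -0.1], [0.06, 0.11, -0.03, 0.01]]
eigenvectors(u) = [[0.78+0.00j, 0.78-0.00j, (0.84+0j), (0.84-0j)], [(0.45-0.16j), 0.45+0.16j, 0.03-0.02j, 0.03+0.02j], [(-0.12-0.13j), (-0.12+0.13j), (-0.19+0.26j), -0.19-0.26j], [-0.34-0.10j, (-0.34+0.1j), -0.36-0.23j, -0.36+0.23j]]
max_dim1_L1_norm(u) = 0.97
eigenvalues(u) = [(-0.25+0.12j), (-0.25-0.12j), (-0.09+0.09j), (-0.09-0.09j)]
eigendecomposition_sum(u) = [[(-0.02-0.35j), (-0.22+0.15j), -0.05-0.47j, (-0.04-0.56j)], [(-0.08-0.2j), (-0.1+0.13j), (-0.12-0.26j), (-0.14-0.31j)], [(-0.06+0.06j), (0.06+0.01j), -0.07+0.08j, -0.09+0.09j], [-0.04+0.16j, (0.12-0.04j), -0.04+0.22j, (-0.06+0.25j)]] + [[(-0.02+0.35j), (-0.22-0.15j), -0.05+0.47j, -0.04+0.56j], [-0.08+0.20j, (-0.1-0.13j), (-0.12+0.26j), -0.14+0.31j], [-0.06-0.06j, (0.06-0.01j), (-0.07-0.08j), -0.09-0.09j], [-0.04-0.16j, (0.12+0.04j), -0.04-0.22j, -0.06-0.25j]] + [[(-0.11+0.07j),0.08-0.10j,0.02+0.13j,-0.15-0.01j], [-0.00+0.00j,0.00-0.00j,0.00+0.00j,(-0+0j)], [-0.05j,(0.01+0.05j),(-0.05-0.02j),0.04-0.04j], [0.07-0.00j,-0.06+0.02j,0.03-0.06j,(0.06+0.05j)]] + [[(-0.11-0.07j), 0.08+0.10j, (0.02-0.13j), -0.15+0.01j], [(-0-0j), 0j, 0.00-0.00j, (-0-0j)], [0.05j, (0.01-0.05j), (-0.05+0.02j), 0.04+0.04j], [(0.07+0j), -0.06-0.02j, 0.03+0.06j, 0.06-0.05j]]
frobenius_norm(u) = 0.78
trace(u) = -0.68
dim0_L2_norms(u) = [0.33, 0.39, 0.34, 0.48]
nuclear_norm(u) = 1.19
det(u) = 0.00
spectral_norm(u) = 0.70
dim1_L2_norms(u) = [0.54, 0.45, 0.32, 0.13]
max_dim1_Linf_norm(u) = 0.38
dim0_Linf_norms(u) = [0.26, 0.28, 0.24, 0.38]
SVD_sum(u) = [[-0.25, -0.23, -0.17, -0.36], [-0.20, -0.19, -0.14, -0.3], [-0.06, -0.06, -0.04, -0.09], [0.03, 0.03, 0.02, 0.05]] + [[0.01, -0.08, 0.09, 0.0],[-0.0, 0.05, -0.05, -0.00],[-0.02, 0.19, -0.22, -0.01],[-0.01, 0.06, -0.07, -0.00]] + [[-0.03,0.03,0.03,-0.02],  [0.03,-0.04,-0.04,0.03],  [-0.02,0.02,0.02,-0.01],  [-0.01,0.01,0.01,-0.01]] + [[0.00, 0.00, 0.00, -0.00], [0.01, 0.0, 0.00, -0.0], [-0.01, -0.0, -0.0, 0.01], [0.04, 0.01, 0.00, -0.03]]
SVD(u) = [[-0.75, -0.36, 0.55, 0.09],  [-0.62, 0.22, -0.74, 0.14],  [-0.19, 0.86, 0.36, -0.29],  [0.11, 0.27, 0.17, 0.94]] @ diag([0.698787225573265, 0.3334042290364113, 0.10165832543799268, 0.05480527625510237]) @ [[0.47, 0.45, 0.33, 0.69], [-0.07, 0.66, -0.75, -0.02], [-0.45, 0.59, 0.57, -0.35], [0.76, 0.13, 0.07, -0.64]]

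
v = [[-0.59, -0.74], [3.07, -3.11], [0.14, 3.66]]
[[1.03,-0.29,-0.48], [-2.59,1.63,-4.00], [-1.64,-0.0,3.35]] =v@[[-1.25,0.51,-0.36],  [-0.4,-0.02,0.93]]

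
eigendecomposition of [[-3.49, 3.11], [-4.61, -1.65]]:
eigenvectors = [[(-0.15+0.62j), -0.15-0.62j], [-0.77+0.00j, (-0.77-0j)]]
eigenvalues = [(-2.57+3.67j), (-2.57-3.67j)]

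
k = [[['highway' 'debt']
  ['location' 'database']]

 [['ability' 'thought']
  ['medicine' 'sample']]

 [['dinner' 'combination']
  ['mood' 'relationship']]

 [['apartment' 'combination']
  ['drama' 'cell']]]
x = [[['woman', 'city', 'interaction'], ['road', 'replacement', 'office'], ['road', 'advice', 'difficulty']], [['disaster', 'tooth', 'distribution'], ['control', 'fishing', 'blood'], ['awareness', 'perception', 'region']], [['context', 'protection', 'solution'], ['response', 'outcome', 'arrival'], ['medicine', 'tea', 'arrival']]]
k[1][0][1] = 'thought'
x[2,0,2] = 'solution'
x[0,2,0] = 'road'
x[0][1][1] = 'replacement'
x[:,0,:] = [['woman', 'city', 'interaction'], ['disaster', 'tooth', 'distribution'], ['context', 'protection', 'solution']]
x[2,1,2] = 'arrival'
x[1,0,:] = ['disaster', 'tooth', 'distribution']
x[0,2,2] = 'difficulty'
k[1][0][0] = 'ability'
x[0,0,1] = 'city'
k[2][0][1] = 'combination'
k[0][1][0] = 'location'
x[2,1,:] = ['response', 'outcome', 'arrival']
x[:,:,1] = [['city', 'replacement', 'advice'], ['tooth', 'fishing', 'perception'], ['protection', 'outcome', 'tea']]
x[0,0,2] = 'interaction'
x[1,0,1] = 'tooth'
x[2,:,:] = [['context', 'protection', 'solution'], ['response', 'outcome', 'arrival'], ['medicine', 'tea', 'arrival']]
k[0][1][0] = 'location'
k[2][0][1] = 'combination'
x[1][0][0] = 'disaster'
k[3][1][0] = 'drama'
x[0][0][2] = 'interaction'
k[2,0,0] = 'dinner'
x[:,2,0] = ['road', 'awareness', 'medicine']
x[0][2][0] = 'road'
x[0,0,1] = 'city'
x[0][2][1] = 'advice'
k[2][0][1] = 'combination'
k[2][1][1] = 'relationship'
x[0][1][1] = 'replacement'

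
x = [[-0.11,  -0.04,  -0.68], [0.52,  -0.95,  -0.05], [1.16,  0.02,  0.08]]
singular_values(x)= [1.36, 0.86, 0.63]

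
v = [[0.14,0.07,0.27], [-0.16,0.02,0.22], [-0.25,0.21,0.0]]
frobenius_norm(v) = 0.53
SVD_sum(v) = [[-0.06, 0.04, 0.05],[-0.16, 0.12, 0.13],[-0.18, 0.13, 0.15]] + [[0.17, -0.03, 0.24], [0.05, -0.01, 0.07], [-0.1, 0.02, -0.14]] + [[0.03, 0.06, -0.01], [-0.05, -0.09, 0.02], [0.03, 0.06, -0.01]]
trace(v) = 0.16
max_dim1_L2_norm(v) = 0.33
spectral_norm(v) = 0.37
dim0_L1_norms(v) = [0.55, 0.3, 0.49]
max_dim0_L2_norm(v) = 0.35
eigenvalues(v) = [(0.17+0.26j), (0.17-0.26j), (-0.18+0j)]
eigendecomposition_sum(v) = [[(0.07+0.15j), (0.06-0.08j), 0.12-0.04j],  [-0.09+0.08j, (0.07+0.02j), 0.06+0.07j],  [(-0.12+0.06j), 0.06+0.04j, 0.04+0.09j]] + [[(0.07-0.15j), 0.06+0.08j, 0.12+0.04j], [(-0.09-0.08j), (0.07-0.02j), 0.06-0.07j], [(-0.12-0.06j), (0.06-0.04j), 0.04-0.09j]] + [[(0.01+0j), (-0.04-0j), (0.04-0j)], [0.02+0.00j, (-0.12-0j), (0.11-0j)], [(-0.02-0j), (0.08+0j), (-0.07+0j)]]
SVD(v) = [[0.24, 0.84, -0.49],  [0.64, 0.24, 0.73],  [0.73, -0.48, -0.48]] @ diag([0.37264266489431747, 0.3464226518242728, 0.13974544931231234]) @ [[-0.68, 0.49, 0.55], [0.58, -0.11, 0.81], [-0.46, -0.86, 0.21]]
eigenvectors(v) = [[(-0.68+0j), (-0.68-0j), -0.28+0.00j], [(-0.17-0.48j), -0.17+0.48j, -0.80+0.00j], [-0.04-0.53j, (-0.04+0.53j), (0.54+0j)]]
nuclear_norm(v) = 0.86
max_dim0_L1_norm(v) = 0.55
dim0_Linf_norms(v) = [0.25, 0.21, 0.27]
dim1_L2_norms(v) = [0.31, 0.27, 0.33]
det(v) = -0.02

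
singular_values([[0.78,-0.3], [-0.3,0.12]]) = [0.9, 0.0]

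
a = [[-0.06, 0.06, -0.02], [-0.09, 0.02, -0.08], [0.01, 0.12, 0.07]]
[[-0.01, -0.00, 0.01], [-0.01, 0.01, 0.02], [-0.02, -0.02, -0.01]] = a@ [[0.15, 0.12, -0.03], [-0.11, -0.02, 0.10], [-0.11, -0.31, -0.24]]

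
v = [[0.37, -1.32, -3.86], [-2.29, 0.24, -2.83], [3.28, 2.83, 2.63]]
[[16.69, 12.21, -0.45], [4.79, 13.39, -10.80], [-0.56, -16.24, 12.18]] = v @ [[2.98, -1.97, 3.75],[0.15, -0.50, -0.71],[-4.09, -3.18, 0.72]]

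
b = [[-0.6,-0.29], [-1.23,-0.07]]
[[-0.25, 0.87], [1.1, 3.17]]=b @ [[-1.07, -2.73], [3.06, 2.66]]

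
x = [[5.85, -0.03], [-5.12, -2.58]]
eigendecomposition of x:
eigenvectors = [[0.86,0.0], [-0.52,1.0]]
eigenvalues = [5.87, -2.6]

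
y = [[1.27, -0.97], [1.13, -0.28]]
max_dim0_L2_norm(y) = 1.7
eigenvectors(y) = [[(0.5+0.46j),  0.50-0.46j], [(0.73+0j),  0.73-0.00j]]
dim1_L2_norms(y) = [1.6, 1.16]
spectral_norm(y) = 1.94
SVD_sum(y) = [[1.38,-0.78], [0.98,-0.55]] + [[-0.11, -0.19], [0.15, 0.27]]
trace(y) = 0.99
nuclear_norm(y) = 2.32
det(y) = 0.74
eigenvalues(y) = [(0.5+0.7j), (0.5-0.7j)]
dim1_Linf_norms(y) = [1.27, 1.13]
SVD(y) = [[-0.82, -0.58], [-0.58, 0.82]] @ diag([1.9399475360142053, 0.38171135365929676]) @ [[-0.87, 0.49], [0.49, 0.87]]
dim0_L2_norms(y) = [1.7, 1.01]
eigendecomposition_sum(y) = [[(0.64+0.08j), -0.49+0.34j],[0.56-0.40j, -0.14+0.62j]] + [[(0.64-0.08j), -0.48-0.34j], [0.57+0.40j, -0.14-0.62j]]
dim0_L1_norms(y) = [2.4, 1.25]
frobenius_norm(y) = 1.98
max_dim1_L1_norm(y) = 2.24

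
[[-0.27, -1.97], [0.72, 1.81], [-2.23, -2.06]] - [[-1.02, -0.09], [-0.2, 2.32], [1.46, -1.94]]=[[0.75, -1.88], [0.92, -0.51], [-3.69, -0.12]]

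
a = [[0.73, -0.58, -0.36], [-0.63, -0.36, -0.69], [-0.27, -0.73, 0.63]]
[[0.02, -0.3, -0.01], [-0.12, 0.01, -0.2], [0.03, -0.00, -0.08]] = a @ [[0.08, -0.22, 0.14], [0.01, 0.17, 0.13], [0.1, 0.1, 0.09]]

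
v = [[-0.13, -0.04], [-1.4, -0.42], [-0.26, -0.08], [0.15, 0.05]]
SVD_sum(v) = [[-0.13, -0.04],[-1.4, -0.42],[-0.26, -0.08],[0.15, 0.05]] + [[0.00,-0.00], [-0.00,0.00], [0.0,-0.0], [-0.0,0.0]]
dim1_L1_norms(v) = [0.17, 1.82, 0.34, 0.2]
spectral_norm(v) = 1.50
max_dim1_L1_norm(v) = 1.82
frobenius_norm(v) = 1.50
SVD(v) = [[-0.09, 0.17], [-0.97, -0.18], [-0.18, 0.34], [0.11, -0.91]] @ diag([1.5012905638073073, 0.005161688012460139]) @ [[0.96, 0.29],  [0.29, -0.96]]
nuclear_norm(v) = 1.51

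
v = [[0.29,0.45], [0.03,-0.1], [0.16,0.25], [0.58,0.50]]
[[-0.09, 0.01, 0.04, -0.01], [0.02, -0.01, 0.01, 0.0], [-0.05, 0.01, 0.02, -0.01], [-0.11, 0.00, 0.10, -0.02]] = v @ [[-0.03, -0.05, 0.19, -0.03],[-0.18, 0.06, -0.03, -0.01]]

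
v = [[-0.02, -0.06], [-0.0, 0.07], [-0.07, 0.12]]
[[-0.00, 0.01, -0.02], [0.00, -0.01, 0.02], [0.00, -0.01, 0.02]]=v@ [[0.02, -0.02, 0.09],[0.05, -0.10, 0.26]]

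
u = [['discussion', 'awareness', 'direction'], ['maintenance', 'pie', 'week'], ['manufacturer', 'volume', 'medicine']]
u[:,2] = ['direction', 'week', 'medicine']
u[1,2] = 'week'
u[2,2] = 'medicine'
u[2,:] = ['manufacturer', 'volume', 'medicine']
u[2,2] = 'medicine'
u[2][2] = 'medicine'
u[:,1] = ['awareness', 'pie', 'volume']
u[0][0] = 'discussion'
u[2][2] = 'medicine'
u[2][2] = 'medicine'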